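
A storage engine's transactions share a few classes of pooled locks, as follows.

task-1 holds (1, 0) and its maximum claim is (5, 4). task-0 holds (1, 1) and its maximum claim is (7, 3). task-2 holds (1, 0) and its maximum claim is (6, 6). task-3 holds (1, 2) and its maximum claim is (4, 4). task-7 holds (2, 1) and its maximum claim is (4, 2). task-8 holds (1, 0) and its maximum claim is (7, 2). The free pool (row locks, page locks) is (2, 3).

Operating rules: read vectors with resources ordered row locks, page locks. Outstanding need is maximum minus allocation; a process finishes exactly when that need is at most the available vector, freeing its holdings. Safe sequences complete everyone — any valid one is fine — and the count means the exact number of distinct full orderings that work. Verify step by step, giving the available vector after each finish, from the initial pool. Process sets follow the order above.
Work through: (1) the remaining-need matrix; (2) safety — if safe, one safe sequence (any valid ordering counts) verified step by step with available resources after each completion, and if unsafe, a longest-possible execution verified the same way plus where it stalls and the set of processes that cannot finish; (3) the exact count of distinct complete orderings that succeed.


(1) Remaining need (order row locks, page locks):
  task-1: (4, 4)
  task-0: (6, 2)
  task-2: (5, 6)
  task-3: (3, 2)
  task-7: (2, 1)
  task-8: (6, 2)
(2) SAFE. One safe sequence: task-7, task-1, task-3, task-2, task-0, task-8.
Key observation: reading the order forward, task-7 is the first process whose need (2, 1) meets the free pool (2, 3) exactly on a resource it requests.
Check, step by step:
  pool = (2, 3)
  run task-7 (needs (2, 1), free (2, 3)); after release of (2, 1) the pool is (4, 4)
  run task-1 (needs (4, 4), free (4, 4)); after release of (1, 0) the pool is (5, 4)
  run task-3 (needs (3, 2), free (5, 4)); after release of (1, 2) the pool is (6, 6)
  run task-2 (needs (5, 6), free (6, 6)); after release of (1, 0) the pool is (7, 6)
  run task-0 (needs (6, 2), free (7, 6)); after release of (1, 1) the pool is (8, 7)
  run task-8 (needs (6, 2), free (8, 7)); after release of (1, 0) the pool is (9, 7)
(3) The exact count: 18 of the possible complete orderings are safe sequences.


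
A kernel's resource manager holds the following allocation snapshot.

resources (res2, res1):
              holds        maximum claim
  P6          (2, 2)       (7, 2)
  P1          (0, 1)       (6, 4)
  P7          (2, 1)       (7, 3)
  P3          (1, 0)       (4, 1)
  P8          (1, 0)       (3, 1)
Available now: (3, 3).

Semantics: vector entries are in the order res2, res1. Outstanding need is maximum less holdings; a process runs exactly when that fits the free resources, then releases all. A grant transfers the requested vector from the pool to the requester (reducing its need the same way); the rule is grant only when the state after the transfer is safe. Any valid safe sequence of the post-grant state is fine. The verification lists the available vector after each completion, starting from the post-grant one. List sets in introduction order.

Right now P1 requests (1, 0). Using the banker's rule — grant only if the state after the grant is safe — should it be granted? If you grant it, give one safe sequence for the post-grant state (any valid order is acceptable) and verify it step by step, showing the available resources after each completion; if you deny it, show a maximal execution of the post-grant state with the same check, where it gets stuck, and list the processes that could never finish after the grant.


DENY — the pretend-granted state is unsafe.
Key observation: no order helps: past P8, P3, the free pool tops out at (4, 3), below what each blocked process needs in res2.
Pretend the grant happened; the run P8, P3 goes as far as possible. Step-by-step check:
  pool = (2, 3)
  P8 needs (2, 1) <= (2, 3) -> finishes; pool += (1, 0) = (3, 3)
  P3 needs (3, 1) <= (3, 3) -> finishes; pool += (1, 0) = (4, 3)
  P6 still needs (5, 0) but only (4, 3) is free — short on res2
  P1 still needs (5, 3) but only (4, 3) is free — short on res2
  P7 still needs (5, 2) but only (4, 3) is free — short on res2
Post-grant, the permanently blocked set is P6, P1 and P7.


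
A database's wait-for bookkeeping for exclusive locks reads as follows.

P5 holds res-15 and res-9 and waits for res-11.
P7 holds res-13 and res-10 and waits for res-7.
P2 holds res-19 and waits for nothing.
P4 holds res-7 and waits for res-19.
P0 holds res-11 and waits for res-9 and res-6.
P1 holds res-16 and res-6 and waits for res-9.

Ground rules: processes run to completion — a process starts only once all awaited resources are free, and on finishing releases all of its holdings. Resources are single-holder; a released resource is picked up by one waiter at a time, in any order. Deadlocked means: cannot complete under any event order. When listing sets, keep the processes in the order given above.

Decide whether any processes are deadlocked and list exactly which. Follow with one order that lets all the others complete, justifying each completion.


Deadlocked set: P5, P0 and P1.
Key observation: the wait chain closes on itself along P5 -> P0 -> P5; P1 is caught in further circular waits.
A valid finishing order for the others: P2, P4, P7.
Walking it through:
  run P2 (it waits on nothing); releases res-19
  P4 waits on res-19 — all released -> runs and releases res-7
  P7 waits on res-7 — all released -> runs and releases res-13 and res-10


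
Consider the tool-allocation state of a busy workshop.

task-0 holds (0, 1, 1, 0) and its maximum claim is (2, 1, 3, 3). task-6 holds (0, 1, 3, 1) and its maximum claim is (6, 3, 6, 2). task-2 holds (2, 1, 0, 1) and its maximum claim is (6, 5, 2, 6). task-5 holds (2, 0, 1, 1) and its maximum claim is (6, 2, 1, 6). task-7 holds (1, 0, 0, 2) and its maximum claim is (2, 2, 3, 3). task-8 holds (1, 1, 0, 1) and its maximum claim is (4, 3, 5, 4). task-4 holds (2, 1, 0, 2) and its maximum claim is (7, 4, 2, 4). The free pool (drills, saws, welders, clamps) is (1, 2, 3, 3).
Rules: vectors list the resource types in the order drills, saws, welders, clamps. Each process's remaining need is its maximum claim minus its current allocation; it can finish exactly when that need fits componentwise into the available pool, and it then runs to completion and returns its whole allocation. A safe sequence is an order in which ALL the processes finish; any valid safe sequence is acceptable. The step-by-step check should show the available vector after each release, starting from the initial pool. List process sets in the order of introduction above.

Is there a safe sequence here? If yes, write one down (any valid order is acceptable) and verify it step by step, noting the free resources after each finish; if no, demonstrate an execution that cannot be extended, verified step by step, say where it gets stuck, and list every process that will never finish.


The state is UNSAFE.
Key observation: task-7, task-0 can finish, but then (2, 3, 4, 5) is all there is, and the blocked group's drills demands exceed it.
The run task-7, task-0 cannot be extended any further. Check, step by step:
  pool = (1, 2, 3, 3)
  run task-7 (needs (1, 2, 3, 1), free (1, 2, 3, 3)); after release of (1, 0, 0, 2) the pool is (2, 2, 3, 5)
  run task-0 (needs (2, 0, 2, 3), free (2, 2, 3, 5)); after release of (0, 1, 1, 0) the pool is (2, 3, 4, 5)
  task-6 still needs (6, 2, 3, 1) but only (2, 3, 4, 5) is free — short on drills
  task-2 still needs (4, 4, 2, 5) but only (2, 3, 4, 5) is free — short on drills and saws
  task-5 still needs (4, 2, 0, 5) but only (2, 3, 4, 5) is free — short on drills
  task-8 still needs (3, 2, 5, 3) but only (2, 3, 4, 5) is free — short on drills and welders
  task-4 still needs (5, 3, 2, 2) but only (2, 3, 4, 5) is free — short on drills
Permanently blocked: task-6, task-2, task-5, task-8 and task-4.


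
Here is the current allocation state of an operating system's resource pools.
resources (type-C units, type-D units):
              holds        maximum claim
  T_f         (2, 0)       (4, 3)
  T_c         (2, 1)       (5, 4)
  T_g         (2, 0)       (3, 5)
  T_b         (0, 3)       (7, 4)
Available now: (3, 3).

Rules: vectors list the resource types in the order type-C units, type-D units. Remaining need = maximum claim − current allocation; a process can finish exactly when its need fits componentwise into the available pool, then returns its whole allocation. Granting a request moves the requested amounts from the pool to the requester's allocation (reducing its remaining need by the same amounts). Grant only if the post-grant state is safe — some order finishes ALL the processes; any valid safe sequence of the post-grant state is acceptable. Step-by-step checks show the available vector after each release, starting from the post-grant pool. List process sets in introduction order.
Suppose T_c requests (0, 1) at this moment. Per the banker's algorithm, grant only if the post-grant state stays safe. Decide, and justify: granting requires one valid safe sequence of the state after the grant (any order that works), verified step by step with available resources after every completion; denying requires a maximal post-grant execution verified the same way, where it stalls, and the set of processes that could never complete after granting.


GRANT: granting preserves safety; a valid post-grant sequence is T_c, T_f, T_b, T_g.
Key observation: even at the reduced pool (3, 2), T_c fits immediately, so safety survives the grant.
Check on the post-grant state, step by step:
  pool = (3, 2)
  T_c: need (3, 2) fits (3, 2); releases (2, 2), pool now (5, 4)
  T_f: need (2, 3) fits (5, 4); releases (2, 0), pool now (7, 4)
  T_b: need (7, 1) fits (7, 4); releases (0, 3), pool now (7, 7)
  T_g: need (1, 5) fits (7, 7); releases (2, 0), pool now (9, 7)


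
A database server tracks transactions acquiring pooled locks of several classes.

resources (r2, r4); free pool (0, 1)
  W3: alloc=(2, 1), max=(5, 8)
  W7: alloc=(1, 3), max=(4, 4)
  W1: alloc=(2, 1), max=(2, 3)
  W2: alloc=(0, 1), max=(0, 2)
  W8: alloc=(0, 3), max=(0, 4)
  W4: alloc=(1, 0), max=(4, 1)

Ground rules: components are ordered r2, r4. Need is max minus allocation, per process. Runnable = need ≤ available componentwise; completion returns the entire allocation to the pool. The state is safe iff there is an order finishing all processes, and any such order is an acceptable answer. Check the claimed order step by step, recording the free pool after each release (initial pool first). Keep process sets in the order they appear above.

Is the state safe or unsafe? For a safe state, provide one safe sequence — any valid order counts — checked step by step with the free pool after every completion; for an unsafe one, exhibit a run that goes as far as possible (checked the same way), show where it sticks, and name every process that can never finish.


UNSAFE.
Key observation: even finishing W8, W1, W2 leaves just (2, 6) free — too little r2 for any of the remaining processes.
The run W8, W1, W2 cannot be extended any further. Step-by-step check:
  pool = (0, 1)
  W8 needs (0, 1) <= (0, 1) -> finishes; pool += (0, 3) = (0, 4)
  W1 needs (0, 2) <= (0, 4) -> finishes; pool += (2, 1) = (2, 5)
  W2 needs (0, 1) <= (2, 5) -> finishes; pool += (0, 1) = (2, 6)
  W3 cannot run: need (3, 7) vs free (2, 6) (insufficient r2 and r4)
  W7 cannot run: need (3, 1) vs free (2, 6) (insufficient r2)
  W4 cannot run: need (3, 1) vs free (2, 6) (insufficient r2)
Permanently blocked: W3, W7 and W4.


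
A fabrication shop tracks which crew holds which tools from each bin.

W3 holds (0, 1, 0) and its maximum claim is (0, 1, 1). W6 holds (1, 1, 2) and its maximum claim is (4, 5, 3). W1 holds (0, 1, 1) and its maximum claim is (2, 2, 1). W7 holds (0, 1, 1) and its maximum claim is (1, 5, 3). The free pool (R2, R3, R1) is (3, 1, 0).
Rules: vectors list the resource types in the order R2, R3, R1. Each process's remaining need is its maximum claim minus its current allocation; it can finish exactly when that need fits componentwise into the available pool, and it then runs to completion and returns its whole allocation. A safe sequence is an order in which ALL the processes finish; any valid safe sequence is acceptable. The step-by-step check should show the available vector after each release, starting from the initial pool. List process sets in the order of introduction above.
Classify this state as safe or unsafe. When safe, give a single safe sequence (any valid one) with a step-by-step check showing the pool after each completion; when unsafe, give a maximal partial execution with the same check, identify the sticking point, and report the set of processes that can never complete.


The state is UNSAFE.
Key observation: after W1, W3 complete, (3, 3, 1) is the best the pool ever gets, yet each leftover process wants more R3.
The run W1, W3 cannot be extended any further. Step-by-step check:
  pool = (3, 1, 0)
  run W1 (needs (2, 1, 0), free (3, 1, 0)); after release of (0, 1, 1) the pool is (3, 2, 1)
  run W3 (needs (0, 0, 1), free (3, 2, 1)); after release of (0, 1, 0) the pool is (3, 3, 1)
  blocked: W6 wants (3, 4, 1), pool (3, 3, 1) — not enough R3
  blocked: W7 wants (1, 4, 2), pool (3, 3, 1) — not enough R3 and R1
Permanently blocked: W6 and W7.


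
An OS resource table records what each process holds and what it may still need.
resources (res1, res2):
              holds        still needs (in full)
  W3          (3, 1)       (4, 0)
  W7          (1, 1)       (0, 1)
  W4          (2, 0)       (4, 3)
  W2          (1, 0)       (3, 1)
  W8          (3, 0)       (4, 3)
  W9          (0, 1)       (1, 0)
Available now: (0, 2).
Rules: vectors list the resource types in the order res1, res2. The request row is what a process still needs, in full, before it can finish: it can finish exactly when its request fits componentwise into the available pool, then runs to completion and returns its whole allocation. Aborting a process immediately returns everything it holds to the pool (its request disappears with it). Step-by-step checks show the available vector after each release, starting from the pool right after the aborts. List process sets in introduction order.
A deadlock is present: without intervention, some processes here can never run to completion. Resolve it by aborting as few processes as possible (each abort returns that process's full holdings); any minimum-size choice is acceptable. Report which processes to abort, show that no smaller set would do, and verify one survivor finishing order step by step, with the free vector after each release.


Abort W8.
Key observation: W2 had no path to completion before; after the abort of W8 ((3, 0) returned), step 1 is where it fits.
Minimality: the empty abort set fails — the state is deadlocked as it stands.
The survivors complete as W2, W7, W4, W3, W9. Verifying each step (starting from the post-abort pool):
  pool = (3, 2)
  run W2 (needs (3, 1), free (3, 2)); after release of (1, 0) the pool is (4, 2)
  run W7 (needs (0, 1), free (4, 2)); after release of (1, 1) the pool is (5, 3)
  run W4 (needs (4, 3), free (5, 3)); after release of (2, 0) the pool is (7, 3)
  run W3 (needs (4, 0), free (7, 3)); after release of (3, 1) the pool is (10, 4)
  run W9 (needs (1, 0), free (10, 4)); after release of (0, 1) the pool is (10, 5)


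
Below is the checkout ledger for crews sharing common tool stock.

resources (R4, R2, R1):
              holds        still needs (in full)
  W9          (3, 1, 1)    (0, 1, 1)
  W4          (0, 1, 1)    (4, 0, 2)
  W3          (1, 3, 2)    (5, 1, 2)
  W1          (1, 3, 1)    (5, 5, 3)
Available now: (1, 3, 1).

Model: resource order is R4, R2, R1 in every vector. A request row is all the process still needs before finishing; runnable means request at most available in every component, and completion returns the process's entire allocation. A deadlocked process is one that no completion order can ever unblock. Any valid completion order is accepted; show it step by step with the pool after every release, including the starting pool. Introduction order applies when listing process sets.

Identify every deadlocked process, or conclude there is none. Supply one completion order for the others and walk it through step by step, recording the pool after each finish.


Deadlocked: W3 and W1.
Key observation: once W9, W4 finish, the pool peaks at (4, 5, 3) — and every remaining process still needs more R4 than that.
A valid finishing order for the others: W9, W4. Check, step by step:
  pool = (1, 3, 1)
  W9 needs (0, 1, 1) <= (1, 3, 1) -> finishes; pool += (3, 1, 1) = (4, 4, 2)
  W4 needs (4, 0, 2) <= (4, 4, 2) -> finishes; pool += (0, 1, 1) = (4, 5, 3)
The stuck group stays short no matter what:
  blocked: W3 wants (5, 1, 2), pool (4, 5, 3) — not enough R4
  blocked: W1 wants (5, 5, 3), pool (4, 5, 3) — not enough R4


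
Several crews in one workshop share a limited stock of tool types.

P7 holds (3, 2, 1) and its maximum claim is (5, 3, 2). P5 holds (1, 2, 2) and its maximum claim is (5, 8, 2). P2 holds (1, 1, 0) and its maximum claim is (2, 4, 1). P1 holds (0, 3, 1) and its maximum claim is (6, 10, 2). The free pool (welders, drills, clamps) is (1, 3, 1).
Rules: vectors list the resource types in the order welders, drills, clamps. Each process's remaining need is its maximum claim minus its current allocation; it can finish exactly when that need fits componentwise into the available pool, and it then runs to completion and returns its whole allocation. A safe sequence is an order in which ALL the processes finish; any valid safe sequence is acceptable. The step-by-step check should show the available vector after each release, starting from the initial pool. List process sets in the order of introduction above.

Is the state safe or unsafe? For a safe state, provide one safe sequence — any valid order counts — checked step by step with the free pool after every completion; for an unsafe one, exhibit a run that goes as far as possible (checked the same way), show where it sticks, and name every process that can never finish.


SAFE. One safe sequence: P2, P7, P5, P1.
Key observation: the first exact fit in this order is P2 — it needs (1, 3, 1) with (1, 3, 1) free, meeting a requested resource to the last unit.
Verifying each step:
  pool = (1, 3, 1)
  run P2 (needs (1, 3, 1), free (1, 3, 1)); after release of (1, 1, 0) the pool is (2, 4, 1)
  run P7 (needs (2, 1, 1), free (2, 4, 1)); after release of (3, 2, 1) the pool is (5, 6, 2)
  run P5 (needs (4, 6, 0), free (5, 6, 2)); after release of (1, 2, 2) the pool is (6, 8, 4)
  run P1 (needs (6, 7, 1), free (6, 8, 4)); after release of (0, 3, 1) the pool is (6, 11, 5)


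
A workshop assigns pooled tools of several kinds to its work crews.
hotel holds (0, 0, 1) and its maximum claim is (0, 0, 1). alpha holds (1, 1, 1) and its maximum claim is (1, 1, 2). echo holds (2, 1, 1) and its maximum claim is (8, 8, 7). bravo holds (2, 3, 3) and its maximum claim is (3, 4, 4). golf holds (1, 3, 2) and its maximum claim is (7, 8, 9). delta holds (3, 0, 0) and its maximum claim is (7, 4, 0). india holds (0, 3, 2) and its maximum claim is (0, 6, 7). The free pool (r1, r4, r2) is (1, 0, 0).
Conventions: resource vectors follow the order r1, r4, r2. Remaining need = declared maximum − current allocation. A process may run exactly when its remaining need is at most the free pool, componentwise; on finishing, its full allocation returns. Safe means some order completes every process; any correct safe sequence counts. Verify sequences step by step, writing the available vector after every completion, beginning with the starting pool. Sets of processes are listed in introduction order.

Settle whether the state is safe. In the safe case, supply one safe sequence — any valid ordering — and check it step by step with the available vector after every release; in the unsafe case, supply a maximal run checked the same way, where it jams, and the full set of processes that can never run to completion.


SAFE, for example via the order hotel, alpha, bravo, india, delta, echo, golf.
Key observation: alpha is the earliest step where a requested resource binds exactly: need (0, 0, 1), pool (1, 0, 1) at its turn.
Step-by-step check:
  pool = (1, 0, 0)
  run hotel (needs (0, 0, 0), free (1, 0, 0)); after release of (0, 0, 1) the pool is (1, 0, 1)
  run alpha (needs (0, 0, 1), free (1, 0, 1)); after release of (1, 1, 1) the pool is (2, 1, 2)
  run bravo (needs (1, 1, 1), free (2, 1, 2)); after release of (2, 3, 3) the pool is (4, 4, 5)
  run india (needs (0, 3, 5), free (4, 4, 5)); after release of (0, 3, 2) the pool is (4, 7, 7)
  run delta (needs (4, 4, 0), free (4, 7, 7)); after release of (3, 0, 0) the pool is (7, 7, 7)
  run echo (needs (6, 7, 6), free (7, 7, 7)); after release of (2, 1, 1) the pool is (9, 8, 8)
  run golf (needs (6, 5, 7), free (9, 8, 8)); after release of (1, 3, 2) the pool is (10, 11, 10)


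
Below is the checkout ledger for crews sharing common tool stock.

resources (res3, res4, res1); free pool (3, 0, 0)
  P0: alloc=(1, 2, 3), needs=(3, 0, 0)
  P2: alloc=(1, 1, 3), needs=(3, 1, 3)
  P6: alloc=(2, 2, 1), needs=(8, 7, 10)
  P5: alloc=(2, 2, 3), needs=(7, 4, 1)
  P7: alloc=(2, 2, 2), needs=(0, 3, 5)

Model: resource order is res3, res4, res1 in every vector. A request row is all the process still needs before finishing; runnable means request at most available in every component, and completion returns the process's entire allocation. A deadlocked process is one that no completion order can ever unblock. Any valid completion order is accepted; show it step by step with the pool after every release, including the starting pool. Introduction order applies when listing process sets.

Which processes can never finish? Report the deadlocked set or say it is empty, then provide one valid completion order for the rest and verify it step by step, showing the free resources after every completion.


No process is deadlocked.
Key observation: beginning at P0, releases accumulate fast enough that every process eventually fits.
One completion order for the rest: P0, P2, P7, P5, P6. Verifying each step:
  pool = (3, 0, 0)
  run P0 (needs (3, 0, 0), free (3, 0, 0)); after release of (1, 2, 3) the pool is (4, 2, 3)
  run P2 (needs (3, 1, 3), free (4, 2, 3)); after release of (1, 1, 3) the pool is (5, 3, 6)
  run P7 (needs (0, 3, 5), free (5, 3, 6)); after release of (2, 2, 2) the pool is (7, 5, 8)
  run P5 (needs (7, 4, 1), free (7, 5, 8)); after release of (2, 2, 3) the pool is (9, 7, 11)
  run P6 (needs (8, 7, 10), free (9, 7, 11)); after release of (2, 2, 1) the pool is (11, 9, 12)


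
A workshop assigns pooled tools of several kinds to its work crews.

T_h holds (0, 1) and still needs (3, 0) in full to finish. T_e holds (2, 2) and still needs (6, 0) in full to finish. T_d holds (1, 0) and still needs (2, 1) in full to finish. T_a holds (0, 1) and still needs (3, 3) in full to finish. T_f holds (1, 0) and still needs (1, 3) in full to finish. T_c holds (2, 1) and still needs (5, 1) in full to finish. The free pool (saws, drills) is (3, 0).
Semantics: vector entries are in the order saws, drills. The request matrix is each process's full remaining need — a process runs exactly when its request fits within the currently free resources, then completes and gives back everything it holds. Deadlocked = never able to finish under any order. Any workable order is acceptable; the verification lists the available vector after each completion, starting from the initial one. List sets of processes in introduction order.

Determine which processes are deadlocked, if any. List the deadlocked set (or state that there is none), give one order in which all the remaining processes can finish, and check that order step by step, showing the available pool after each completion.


The deadlocked set is T_e, T_a, T_f and T_c.
Key observation: after T_h, T_d the pool peaks at (4, 1), and each blocked process is short somewhere: T_e on saws; T_a on drills; T_f on drills; T_c on saws.
A valid finishing order for the others: T_h, T_d. Walking it through:
  pool = (3, 0)
  run T_h (needs (3, 0), free (3, 0)); after release of (0, 1) the pool is (3, 1)
  run T_d (needs (2, 1), free (3, 1)); after release of (1, 0) the pool is (4, 1)
None of the blocked processes ever fits:
  T_e cannot run: need (6, 0) vs free (4, 1) (insufficient saws)
  T_a cannot run: need (3, 3) vs free (4, 1) (insufficient drills)
  T_f cannot run: need (1, 3) vs free (4, 1) (insufficient drills)
  T_c cannot run: need (5, 1) vs free (4, 1) (insufficient saws)


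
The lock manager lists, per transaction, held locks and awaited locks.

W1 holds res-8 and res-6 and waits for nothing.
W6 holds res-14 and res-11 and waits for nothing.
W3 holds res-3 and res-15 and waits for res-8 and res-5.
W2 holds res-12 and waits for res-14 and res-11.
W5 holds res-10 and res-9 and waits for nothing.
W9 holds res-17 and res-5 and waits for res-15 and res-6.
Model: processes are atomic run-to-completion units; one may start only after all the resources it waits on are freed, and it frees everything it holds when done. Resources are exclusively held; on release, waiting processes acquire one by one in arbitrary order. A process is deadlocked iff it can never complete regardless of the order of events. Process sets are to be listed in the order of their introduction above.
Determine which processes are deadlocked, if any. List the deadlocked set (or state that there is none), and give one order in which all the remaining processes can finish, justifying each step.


Deadlocked set: W3 and W9.
Key observation: W3 -> W9 -> W3 is a circular wait — nothing in it can go first; no other process is dragged down with it.
One completion order for the rest: W5, W6, W2, W1.
Check, step by step:
  W5: no waits; runs immediately, freeing res-10 and res-9
  W6: no waits; runs immediately, freeing res-14 and res-11
  W2 waits on res-14 and res-11 — all released -> runs and releases res-12
  W1: no waits; runs immediately, freeing res-8 and res-6


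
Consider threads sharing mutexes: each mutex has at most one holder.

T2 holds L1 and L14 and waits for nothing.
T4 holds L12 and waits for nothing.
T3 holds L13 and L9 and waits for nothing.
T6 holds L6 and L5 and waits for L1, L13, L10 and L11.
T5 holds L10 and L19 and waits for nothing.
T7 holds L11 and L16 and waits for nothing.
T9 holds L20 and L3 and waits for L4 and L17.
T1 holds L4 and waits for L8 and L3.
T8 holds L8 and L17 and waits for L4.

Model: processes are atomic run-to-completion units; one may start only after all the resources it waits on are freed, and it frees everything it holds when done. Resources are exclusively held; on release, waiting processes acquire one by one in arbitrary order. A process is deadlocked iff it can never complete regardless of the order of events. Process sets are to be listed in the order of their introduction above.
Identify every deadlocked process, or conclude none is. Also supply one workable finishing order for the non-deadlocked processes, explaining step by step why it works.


Deadlocked set: T9, T1 and T8.
Key observation: the waits loop around T9 -> T1 -> T9 with no way out; T8 is caught in further circular waits.
A valid finishing order for the others: T2, T7, T3, T5, T6, T4.
Walking it through:
  T2 waits on nothing -> runs at once and releases L1 and L14
  T7 waits on nothing -> runs at once and releases L11 and L16
  T3 waits on nothing -> runs at once and releases L13 and L9
  T5 waits on nothing -> runs at once and releases L10 and L19
  T6 waits on L1, L13, L10 and L11 — all released -> runs and releases L6 and L5
  T4 waits on nothing -> runs at once and releases L12


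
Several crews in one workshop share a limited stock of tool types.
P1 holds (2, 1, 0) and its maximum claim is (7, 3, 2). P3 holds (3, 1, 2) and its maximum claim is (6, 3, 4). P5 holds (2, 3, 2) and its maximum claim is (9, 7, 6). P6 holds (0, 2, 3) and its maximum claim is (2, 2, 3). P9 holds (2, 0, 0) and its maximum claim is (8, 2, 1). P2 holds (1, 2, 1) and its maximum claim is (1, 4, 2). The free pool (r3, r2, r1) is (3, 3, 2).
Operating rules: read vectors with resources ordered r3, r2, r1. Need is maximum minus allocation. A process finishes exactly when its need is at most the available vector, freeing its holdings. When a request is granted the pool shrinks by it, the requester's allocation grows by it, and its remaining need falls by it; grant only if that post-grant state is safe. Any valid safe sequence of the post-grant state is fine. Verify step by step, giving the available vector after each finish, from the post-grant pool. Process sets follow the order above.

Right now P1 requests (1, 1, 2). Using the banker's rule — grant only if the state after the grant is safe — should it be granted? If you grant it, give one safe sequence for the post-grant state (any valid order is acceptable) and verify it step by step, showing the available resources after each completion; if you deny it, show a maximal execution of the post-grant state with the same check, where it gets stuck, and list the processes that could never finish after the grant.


GRANT: granting preserves safety; a valid post-grant sequence is P6, P2, P3, P1, P5, P9.
Key observation: after the grant the pool drops to (2, 2, 0), which still lets P6 finish first and unwind the rest.
Verifying the post-grant state step by step:
  pool = (2, 2, 0)
  run P6 (needs (2, 0, 0), free (2, 2, 0)); after release of (0, 2, 3) the pool is (2, 4, 3)
  run P2 (needs (0, 2, 1), free (2, 4, 3)); after release of (1, 2, 1) the pool is (3, 6, 4)
  run P3 (needs (3, 2, 2), free (3, 6, 4)); after release of (3, 1, 2) the pool is (6, 7, 6)
  run P1 (needs (4, 1, 0), free (6, 7, 6)); after release of (3, 2, 2) the pool is (9, 9, 8)
  run P5 (needs (7, 4, 4), free (9, 9, 8)); after release of (2, 3, 2) the pool is (11, 12, 10)
  run P9 (needs (6, 2, 1), free (11, 12, 10)); after release of (2, 0, 0) the pool is (13, 12, 10)


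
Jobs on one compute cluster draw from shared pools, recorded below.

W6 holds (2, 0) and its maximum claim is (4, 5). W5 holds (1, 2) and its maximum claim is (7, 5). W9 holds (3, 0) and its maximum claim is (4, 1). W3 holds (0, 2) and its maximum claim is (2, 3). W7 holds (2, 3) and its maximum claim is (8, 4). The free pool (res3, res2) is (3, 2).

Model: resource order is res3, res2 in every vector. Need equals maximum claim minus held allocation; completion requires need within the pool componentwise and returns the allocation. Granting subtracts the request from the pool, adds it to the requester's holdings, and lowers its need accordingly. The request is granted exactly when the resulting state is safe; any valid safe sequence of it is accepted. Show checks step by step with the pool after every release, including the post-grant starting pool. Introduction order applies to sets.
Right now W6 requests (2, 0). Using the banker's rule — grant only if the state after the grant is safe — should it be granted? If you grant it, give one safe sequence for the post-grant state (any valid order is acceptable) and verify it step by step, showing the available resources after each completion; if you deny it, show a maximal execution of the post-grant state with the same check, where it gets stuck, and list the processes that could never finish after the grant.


DENY. Granting would leave the state unsafe.
Key observation: after W9, W3 the pool peaks at (4, 4), and each blocked process is short somewhere: W6 on res2; W5 on res3; W7 on res3.
Pretend the grant happened; the run W9, W3 goes as far as possible. Step-by-step check:
  pool = (1, 2)
  W9: need (1, 1) fits (1, 2); releases (3, 0), pool now (4, 2)
  W3: need (2, 1) fits (4, 2); releases (0, 2), pool now (4, 4)
  W6 still needs (0, 5) but only (4, 4) is free — short on res2
  W5 still needs (6, 3) but only (4, 4) is free — short on res3
  W7 still needs (6, 1) but only (4, 4) is free — short on res3
Processes that could never finish after the grant: W6, W5 and W7.


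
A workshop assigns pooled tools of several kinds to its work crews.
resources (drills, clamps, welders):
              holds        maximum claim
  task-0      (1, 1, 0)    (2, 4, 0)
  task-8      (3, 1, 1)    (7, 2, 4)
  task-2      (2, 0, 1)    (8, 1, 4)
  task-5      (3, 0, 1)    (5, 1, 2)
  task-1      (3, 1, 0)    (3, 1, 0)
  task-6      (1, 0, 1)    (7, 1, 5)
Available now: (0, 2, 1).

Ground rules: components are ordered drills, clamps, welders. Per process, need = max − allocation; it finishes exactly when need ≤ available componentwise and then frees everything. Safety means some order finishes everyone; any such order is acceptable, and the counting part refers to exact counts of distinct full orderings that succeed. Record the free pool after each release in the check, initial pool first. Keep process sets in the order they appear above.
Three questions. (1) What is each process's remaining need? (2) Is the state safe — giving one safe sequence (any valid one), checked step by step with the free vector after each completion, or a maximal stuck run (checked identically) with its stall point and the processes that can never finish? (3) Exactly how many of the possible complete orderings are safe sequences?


(1) Remaining need (order drills, clamps, welders):
  task-0: (1, 3, 0)
  task-8: (4, 1, 3)
  task-2: (6, 1, 3)
  task-5: (2, 1, 1)
  task-1: (0, 0, 0)
  task-6: (6, 1, 4)
(2) The state is UNSAFE.
Key observation: even finishing task-1, task-5, task-0 leaves just (7, 4, 2) free — too little welders for any of the remaining processes.
Going as far as possible: task-1, task-5, task-0; after that, nothing fits. Verifying each step:
  pool = (0, 2, 1)
  task-1: need (0, 0, 0) fits (0, 2, 1); releases (3, 1, 0), pool now (3, 3, 1)
  task-5: need (2, 1, 1) fits (3, 3, 1); releases (3, 0, 1), pool now (6, 3, 2)
  task-0: need (1, 3, 0) fits (6, 3, 2); releases (1, 1, 0), pool now (7, 4, 2)
  blocked: task-8 wants (4, 1, 3), pool (7, 4, 2) — not enough welders
  blocked: task-2 wants (6, 1, 3), pool (7, 4, 2) — not enough welders
  blocked: task-6 wants (6, 1, 4), pool (7, 4, 2) — not enough welders
Processes that can never finish: task-8, task-2 and task-6.
(3) Precisely 0 of the possible complete orderings are safe sequences.


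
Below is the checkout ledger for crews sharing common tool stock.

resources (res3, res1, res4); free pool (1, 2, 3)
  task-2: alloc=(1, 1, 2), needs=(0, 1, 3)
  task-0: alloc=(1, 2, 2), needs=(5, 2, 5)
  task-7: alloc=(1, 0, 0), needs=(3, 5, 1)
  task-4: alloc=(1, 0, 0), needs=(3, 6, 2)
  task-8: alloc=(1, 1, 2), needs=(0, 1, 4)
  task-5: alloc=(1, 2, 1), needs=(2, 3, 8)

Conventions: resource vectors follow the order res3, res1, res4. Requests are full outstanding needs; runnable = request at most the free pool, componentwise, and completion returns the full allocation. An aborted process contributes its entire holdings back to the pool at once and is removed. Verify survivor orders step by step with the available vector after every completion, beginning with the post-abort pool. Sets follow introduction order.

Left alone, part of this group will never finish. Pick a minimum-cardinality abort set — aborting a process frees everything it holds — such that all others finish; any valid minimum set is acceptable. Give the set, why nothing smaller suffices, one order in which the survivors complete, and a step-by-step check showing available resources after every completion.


Minimum abort set: task-0.
Key observation: the returned (1, 2, 2) from task-0 is what brings task-5 — unrunnable before, under any order — into play at step 3.
No smaller set exists: with zero aborts the deadlock remains.
Survivors finish in the order: task-2, task-8, task-5, task-7, task-4. Step-by-step check (pool after the aborts first):
  pool = (2, 4, 5)
  task-2 needs (0, 1, 3) <= (2, 4, 5) -> finishes; pool += (1, 1, 2) = (3, 5, 7)
  task-8 needs (0, 1, 4) <= (3, 5, 7) -> finishes; pool += (1, 1, 2) = (4, 6, 9)
  task-5 needs (2, 3, 8) <= (4, 6, 9) -> finishes; pool += (1, 2, 1) = (5, 8, 10)
  task-7 needs (3, 5, 1) <= (5, 8, 10) -> finishes; pool += (1, 0, 0) = (6, 8, 10)
  task-4 needs (3, 6, 2) <= (6, 8, 10) -> finishes; pool += (1, 0, 0) = (7, 8, 10)


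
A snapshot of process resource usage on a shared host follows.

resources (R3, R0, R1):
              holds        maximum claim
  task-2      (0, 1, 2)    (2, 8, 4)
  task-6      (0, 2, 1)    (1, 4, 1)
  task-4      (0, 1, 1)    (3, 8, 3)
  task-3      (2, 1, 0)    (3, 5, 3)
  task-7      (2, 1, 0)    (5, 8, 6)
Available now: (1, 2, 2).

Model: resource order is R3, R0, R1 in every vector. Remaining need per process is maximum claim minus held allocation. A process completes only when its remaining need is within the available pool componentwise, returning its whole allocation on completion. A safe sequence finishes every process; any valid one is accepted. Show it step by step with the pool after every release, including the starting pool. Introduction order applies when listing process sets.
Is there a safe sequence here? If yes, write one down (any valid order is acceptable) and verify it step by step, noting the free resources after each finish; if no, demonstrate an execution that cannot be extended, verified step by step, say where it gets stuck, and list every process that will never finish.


UNSAFE.
Key observation: task-6, task-3 can finish, but then (3, 5, 3) is all there is, and the blocked group's R0 demands exceed it.
Going as far as possible: task-6, task-3; after that, nothing fits. Walking it through:
  pool = (1, 2, 2)
  task-6: need (1, 2, 0) fits (1, 2, 2); releases (0, 2, 1), pool now (1, 4, 3)
  task-3: need (1, 4, 3) fits (1, 4, 3); releases (2, 1, 0), pool now (3, 5, 3)
  task-2 still needs (2, 7, 2) but only (3, 5, 3) is free — short on R0
  task-4 still needs (3, 7, 2) but only (3, 5, 3) is free — short on R0
  task-7 still needs (3, 7, 6) but only (3, 5, 3) is free — short on R0 and R1
Processes that can never finish: task-2, task-4 and task-7.


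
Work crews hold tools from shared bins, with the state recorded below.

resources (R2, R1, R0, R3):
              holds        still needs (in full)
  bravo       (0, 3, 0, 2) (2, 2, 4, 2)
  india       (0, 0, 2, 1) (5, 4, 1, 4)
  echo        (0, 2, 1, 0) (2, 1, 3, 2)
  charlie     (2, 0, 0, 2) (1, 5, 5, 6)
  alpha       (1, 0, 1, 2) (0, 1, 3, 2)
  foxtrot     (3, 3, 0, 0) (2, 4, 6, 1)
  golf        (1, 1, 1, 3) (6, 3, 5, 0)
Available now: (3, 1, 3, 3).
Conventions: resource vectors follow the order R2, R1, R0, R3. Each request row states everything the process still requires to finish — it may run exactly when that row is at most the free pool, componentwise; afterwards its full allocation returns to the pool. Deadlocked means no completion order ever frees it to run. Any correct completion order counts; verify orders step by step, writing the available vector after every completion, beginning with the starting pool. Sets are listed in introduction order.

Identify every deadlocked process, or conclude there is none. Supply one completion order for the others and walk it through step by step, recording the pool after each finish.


The deadlocked set is empty.
Key observation: echo fits the free pool immediately, and its release cascades until everyone finishes.
The rest can finish in the order echo, alpha, bravo, charlie, golf, india, foxtrot. Check, step by step:
  pool = (3, 1, 3, 3)
  run echo (needs (2, 1, 3, 2), free (3, 1, 3, 3)); after release of (0, 2, 1, 0) the pool is (3, 3, 4, 3)
  run alpha (needs (0, 1, 3, 2), free (3, 3, 4, 3)); after release of (1, 0, 1, 2) the pool is (4, 3, 5, 5)
  run bravo (needs (2, 2, 4, 2), free (4, 3, 5, 5)); after release of (0, 3, 0, 2) the pool is (4, 6, 5, 7)
  run charlie (needs (1, 5, 5, 6), free (4, 6, 5, 7)); after release of (2, 0, 0, 2) the pool is (6, 6, 5, 9)
  run golf (needs (6, 3, 5, 0), free (6, 6, 5, 9)); after release of (1, 1, 1, 3) the pool is (7, 7, 6, 12)
  run india (needs (5, 4, 1, 4), free (7, 7, 6, 12)); after release of (0, 0, 2, 1) the pool is (7, 7, 8, 13)
  run foxtrot (needs (2, 4, 6, 1), free (7, 7, 8, 13)); after release of (3, 3, 0, 0) the pool is (10, 10, 8, 13)
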